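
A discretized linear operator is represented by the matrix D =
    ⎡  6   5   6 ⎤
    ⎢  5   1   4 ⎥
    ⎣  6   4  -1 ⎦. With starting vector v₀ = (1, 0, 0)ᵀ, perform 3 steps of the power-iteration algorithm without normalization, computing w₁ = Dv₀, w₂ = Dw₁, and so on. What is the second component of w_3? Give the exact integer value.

744

w1 = Dv₀ = (6, 5, 6)
w2 = Dw1 = (97, 59, 50)
w3 = Dw2 = (1177, 744, 768)
The requested component of w3 is 744.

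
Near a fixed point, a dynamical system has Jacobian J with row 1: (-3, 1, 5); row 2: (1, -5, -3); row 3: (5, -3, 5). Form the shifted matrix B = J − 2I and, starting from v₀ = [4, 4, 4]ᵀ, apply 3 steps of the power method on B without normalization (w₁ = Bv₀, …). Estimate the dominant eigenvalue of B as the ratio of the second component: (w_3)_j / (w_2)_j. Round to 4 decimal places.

μ ≈ -9.6531

B = J − 2I has rows (-5, 1, 5); (1, -7, -3); (5, -3, 3)
w1 = Bv₀ = ((-5)·4 + 1·4 + 5·4; 1·4 + (-7)·4 + (-3)·4; 5·4 + (-3)·4 + 3·4) = (4, -36, 20)
w2 = Bw1 = ((-5)·4 + 1·(-36) + 5·20; 1·4 + (-7)·(-36) + (-3)·20; 5·4 + (-3)·(-36) + 3·20) = (44, 196, 188)
w3 = Bw2 = (916, -1892, 196)
Ratio: -1892/196 = -9.6531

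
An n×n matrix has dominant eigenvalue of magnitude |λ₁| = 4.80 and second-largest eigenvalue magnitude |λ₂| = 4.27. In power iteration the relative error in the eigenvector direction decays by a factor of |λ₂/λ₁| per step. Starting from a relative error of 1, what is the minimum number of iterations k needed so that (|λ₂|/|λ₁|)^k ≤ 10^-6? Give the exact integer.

119

|λ₂/λ₁| = 4.27/4.80 = 0.88958
Need k ≥ ln(10^-6) / ln(0.88958) = -13.8155 / -0.1170 ≈ 118.079
Smallest integer k satisfying the bound: 119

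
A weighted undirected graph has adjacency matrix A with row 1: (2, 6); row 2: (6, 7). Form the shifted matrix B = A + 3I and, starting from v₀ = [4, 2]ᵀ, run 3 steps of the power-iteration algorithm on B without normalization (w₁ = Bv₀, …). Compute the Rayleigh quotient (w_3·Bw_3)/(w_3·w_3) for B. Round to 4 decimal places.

B = A + 3I has rows (5, 6); (6, 10)
w1 = Bv₀ = (32, 44)
w2 = Bw1 = (424, 632)
w3 = Bw2 = (5912, 8864)
Bw3 = (82744, 124112)
w3·Bw3 = 1589311296; w3·w3 = 113522240; μ ≈ 1589311296/113522240 = 14.0000

14.0000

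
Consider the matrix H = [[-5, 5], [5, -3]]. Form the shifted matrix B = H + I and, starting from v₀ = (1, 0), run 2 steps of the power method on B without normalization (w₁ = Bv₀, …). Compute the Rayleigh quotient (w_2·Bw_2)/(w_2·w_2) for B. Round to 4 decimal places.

-8.0682

B = H + I has rows (-4, 5); (5, -2)
w1 = Bv₀ = ((-4)·1 + 5·0; 5·1 + (-2)·0) = (-4, 5)
w2 = Bw1 = ((-4)·(-4) + 5·5; 5·(-4) + (-2)·5) = (41, -30)
Bw2 = (-314, 265)
w2·Bw2 = -20824; w2·w2 = 2581; μ ≈ -20824/2581 = -8.0682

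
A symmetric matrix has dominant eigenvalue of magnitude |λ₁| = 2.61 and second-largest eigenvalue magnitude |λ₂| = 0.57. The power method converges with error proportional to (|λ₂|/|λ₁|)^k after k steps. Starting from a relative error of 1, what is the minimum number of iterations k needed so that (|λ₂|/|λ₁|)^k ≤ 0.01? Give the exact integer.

4

|λ₂/λ₁| = 0.57/2.61 = 0.21839
Need k ≥ ln(0.01) / ln(0.21839) = -4.6052 / -1.5215 ≈ 3.027
Smallest integer k satisfying the bound: 4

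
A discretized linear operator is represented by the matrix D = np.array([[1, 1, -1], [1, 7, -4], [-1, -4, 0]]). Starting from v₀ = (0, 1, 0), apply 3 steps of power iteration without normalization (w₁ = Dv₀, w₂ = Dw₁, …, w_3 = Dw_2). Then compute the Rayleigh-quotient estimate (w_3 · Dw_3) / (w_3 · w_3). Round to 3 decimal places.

λ ≈ 9.034

w1 = Dv₀ = (1, 7, -4)
w2 = Dw1 = (12, 66, -29)
w3 = Dw2 = (107, 590, -276)
Dw3 = (973, 5341, -2467)
w3·Dw3 = 107·973 + 590·5341 + (-276)·(-2467) = 3936193; w3·w3 = 107·107 + 590·590 + (-276)·(-276) = 435725
λ ≈ 3936193/435725 = 9.034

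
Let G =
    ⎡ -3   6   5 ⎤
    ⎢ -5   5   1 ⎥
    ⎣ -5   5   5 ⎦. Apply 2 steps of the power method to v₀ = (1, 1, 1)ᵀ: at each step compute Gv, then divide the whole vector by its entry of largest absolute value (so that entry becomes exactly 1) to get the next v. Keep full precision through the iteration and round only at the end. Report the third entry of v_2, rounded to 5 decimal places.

0.33333

Gv0 = (8.000000, 1.000000, 5.000000); divide by 8.000000 → v1 = (1.000000, 0.125000, 0.625000)
Gv1 = (0.875000, -3.750000, -1.250000); divide by -3.750000 → v2 = (-0.233333, 1.000000, 0.333333)
Requested entry of v2: -10/-30 = 0.33333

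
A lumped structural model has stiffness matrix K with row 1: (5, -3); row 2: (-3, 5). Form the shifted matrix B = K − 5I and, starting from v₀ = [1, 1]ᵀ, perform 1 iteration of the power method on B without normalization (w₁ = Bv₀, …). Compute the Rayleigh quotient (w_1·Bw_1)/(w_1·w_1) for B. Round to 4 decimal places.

-3.0000

B = K − 5I has rows (0, -3); (-3, 0)
w1 = Bv₀ = (0·1 + (-3)·1; (-3)·1 + 0·1) = (-3, -3)
Bw1 = (9, 9)
w1·Bw1 = -54; w1·w1 = 18; μ ≈ -54/18 = -3.0000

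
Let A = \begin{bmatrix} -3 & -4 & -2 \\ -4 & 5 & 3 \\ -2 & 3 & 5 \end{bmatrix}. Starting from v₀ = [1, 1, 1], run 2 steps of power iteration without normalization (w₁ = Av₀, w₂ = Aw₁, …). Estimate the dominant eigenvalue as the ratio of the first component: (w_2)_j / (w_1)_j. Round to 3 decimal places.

0.111

w1 = Av₀ = ((-3)·1 + (-4)·1 + (-2)·1; (-4)·1 + 5·1 + 3·1; (-2)·1 + 3·1 + 5·1) = (-9, 4, 6)
w2 = Aw1 = ((-3)·(-9) + (-4)·4 + (-2)·6; (-4)·(-9) + 5·4 + 3·6; (-2)·(-9) + 3·4 + 5·6) = (-1, 74, 60)
Ratio at component: -1 / -9 = 0.111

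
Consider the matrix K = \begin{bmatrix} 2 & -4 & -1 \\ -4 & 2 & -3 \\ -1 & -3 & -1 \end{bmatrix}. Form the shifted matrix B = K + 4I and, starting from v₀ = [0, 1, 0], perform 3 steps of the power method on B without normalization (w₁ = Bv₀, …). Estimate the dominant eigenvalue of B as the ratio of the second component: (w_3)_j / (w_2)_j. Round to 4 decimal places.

μ ≈ 10.0820

B = K + 4I has rows (6, -4, -1); (-4, 6, -3); (-1, -3, 3)
w1 = Bv₀ = (6·0 + (-4)·1 + (-1)·0; (-4)·0 + 6·1 + (-3)·0; (-1)·0 + (-3)·1 + 3·0) = (-4, 6, -3)
w2 = Bw1 = (6·(-4) + (-4)·6 + (-1)·(-3); (-4)·(-4) + 6·6 + (-3)·(-3); (-1)·(-4) + (-3)·6 + 3·(-3)) = (-45, 61, -23)
w3 = Bw2 = (-491, 615, -207)
Ratio: 615/61 = 10.0820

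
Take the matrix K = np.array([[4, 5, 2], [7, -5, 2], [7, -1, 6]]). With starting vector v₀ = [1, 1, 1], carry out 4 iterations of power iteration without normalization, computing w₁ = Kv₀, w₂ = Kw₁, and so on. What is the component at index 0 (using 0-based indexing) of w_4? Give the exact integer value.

9503

w1 = Kv₀ = (4·1 + 5·1 + 2·1; 7·1 + (-5)·1 + 2·1; 7·1 + (-1)·1 + 6·1) = (11, 4, 12)
w2 = Kw1 = (4·11 + 5·4 + 2·12; 7·11 + (-5)·4 + 2·12; 7·11 + (-1)·4 + 6·12) = (88, 81, 145)
w3 = Kw2 = (1047, 501, 1405)
w4 = Kw3 = (9503, 7634, 15258)
The requested component of w4 is 9503.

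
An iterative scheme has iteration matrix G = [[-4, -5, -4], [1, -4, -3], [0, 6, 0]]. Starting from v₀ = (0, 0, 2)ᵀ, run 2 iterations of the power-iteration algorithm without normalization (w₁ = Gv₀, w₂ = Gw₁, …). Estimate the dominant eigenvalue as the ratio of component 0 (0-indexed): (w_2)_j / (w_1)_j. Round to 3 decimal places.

w1 = Gv₀ = ((-4)·0 + (-5)·0 + (-4)·2; 1·0 + (-4)·0 + (-3)·2; 0·0 + 6·0 + 0·2) = (-8, -6, 0)
w2 = Gw1 = ((-4)·(-8) + (-5)·(-6) + (-4)·0; 1·(-8) + (-4)·(-6) + (-3)·0; 0·(-8) + 6·(-6) + 0·0) = (62, 16, -36)
Ratio at component: 62 / -8 = -7.750

λ ≈ -7.750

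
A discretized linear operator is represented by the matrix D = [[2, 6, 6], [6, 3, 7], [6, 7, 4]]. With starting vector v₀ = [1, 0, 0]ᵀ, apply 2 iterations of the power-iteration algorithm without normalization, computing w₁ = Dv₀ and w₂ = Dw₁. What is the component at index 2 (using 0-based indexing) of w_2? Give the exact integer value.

w1 = Dv₀ = (2·1 + 6·0 + 6·0; 6·1 + 3·0 + 7·0; 6·1 + 7·0 + 4·0) = (2, 6, 6)
w2 = Dw1 = (2·2 + 6·6 + 6·6; 6·2 + 3·6 + 7·6; 6·2 + 7·6 + 4·6) = (76, 72, 78)
The requested component of w2 is 78.

78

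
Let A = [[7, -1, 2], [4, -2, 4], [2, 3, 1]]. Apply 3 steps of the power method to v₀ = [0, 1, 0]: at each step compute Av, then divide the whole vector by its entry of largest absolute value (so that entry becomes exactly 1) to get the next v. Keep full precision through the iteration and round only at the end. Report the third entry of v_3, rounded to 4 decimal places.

Av0 = (-1.00000, -2.00000, 3.00000); divide by 3.00000 → v1 = (-0.33333, -0.66667, 1.00000)
Av1 = (0.33333, 4.00000, -1.66667); divide by 4.00000 → v2 = (0.08333, 1.00000, -0.41667)
Av2 = (-1.25000, -3.33333, 2.75000); divide by -3.33333 → v3 = (0.37500, 1.00000, -0.82500)
Requested entry of v3: 33/-40 = -0.8250

-0.8250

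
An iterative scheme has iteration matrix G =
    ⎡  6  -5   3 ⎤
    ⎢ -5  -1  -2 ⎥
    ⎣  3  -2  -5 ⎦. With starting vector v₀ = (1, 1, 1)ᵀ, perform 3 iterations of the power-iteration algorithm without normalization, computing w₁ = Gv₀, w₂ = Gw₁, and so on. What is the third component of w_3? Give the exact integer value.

-76

w1 = Gv₀ = (6·1 + (-5)·1 + 3·1; (-5)·1 + (-1)·1 + (-2)·1; 3·1 + (-2)·1 + (-5)·1) = (4, -8, -4)
w2 = Gw1 = (6·4 + (-5)·(-8) + 3·(-4); (-5)·4 + (-1)·(-8) + (-2)·(-4); 3·4 + (-2)·(-8) + (-5)·(-4)) = (52, -4, 48)
w3 = Gw2 = (476, -352, -76)
The requested component of w3 is -76.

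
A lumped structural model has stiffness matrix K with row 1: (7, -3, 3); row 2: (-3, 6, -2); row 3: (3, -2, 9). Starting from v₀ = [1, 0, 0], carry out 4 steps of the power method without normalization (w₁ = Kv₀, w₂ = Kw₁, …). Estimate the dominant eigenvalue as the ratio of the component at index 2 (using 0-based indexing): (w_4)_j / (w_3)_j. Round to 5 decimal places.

λ ≈ 13.44788

w1 = Kv₀ = (7·1 + (-3)·0 + 3·0; (-3)·1 + 6·0 + (-2)·0; 3·1 + (-2)·0 + 9·0) = (7, -3, 3)
w2 = Kw1 = (7·7 + (-3)·(-3) + 3·3; (-3)·7 + 6·(-3) + (-2)·3; 3·7 + (-2)·(-3) + 9·3) = (67, -45, 54)
w3 = Kw2 = (766, -579, 777)
w4 = Kw3 = (9430, -7326, 10449)
Ratio at component: 10449 / 777 = 13.44788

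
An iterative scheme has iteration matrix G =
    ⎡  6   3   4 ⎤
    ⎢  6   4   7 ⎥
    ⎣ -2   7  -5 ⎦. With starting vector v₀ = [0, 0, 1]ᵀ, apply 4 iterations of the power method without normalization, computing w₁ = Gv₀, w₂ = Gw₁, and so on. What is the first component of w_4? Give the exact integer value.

w1 = Gv₀ = (4, 7, -5)
w2 = Gw1 = (25, 17, 66)
w3 = Gw2 = (465, 680, -261)
w4 = Gw3 = (3786, 3683, 5135)
The requested component of w4 is 3786.

3786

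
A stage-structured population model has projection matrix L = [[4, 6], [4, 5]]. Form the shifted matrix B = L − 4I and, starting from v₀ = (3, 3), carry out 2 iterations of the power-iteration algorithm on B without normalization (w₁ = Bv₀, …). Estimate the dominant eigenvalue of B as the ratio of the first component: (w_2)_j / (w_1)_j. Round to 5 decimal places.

5.00000

B = L − 4I has rows (0, 6); (4, 1)
w1 = Bv₀ = (0·3 + 6·3; 4·3 + 1·3) = (18, 15)
w2 = Bw1 = (0·18 + 6·15; 4·18 + 1·15) = (90, 87)
Ratio: 90/18 = 5.00000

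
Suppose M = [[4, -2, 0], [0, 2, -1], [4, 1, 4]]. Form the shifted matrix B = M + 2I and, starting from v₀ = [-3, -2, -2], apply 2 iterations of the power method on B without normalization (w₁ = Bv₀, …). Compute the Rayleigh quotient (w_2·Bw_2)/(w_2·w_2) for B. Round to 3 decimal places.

7.196

B = M + 2I has rows (6, -2, 0); (0, 4, -1); (4, 1, 6)
w1 = Bv₀ = (6·(-3) + (-2)·(-2) + 0·(-2); 0·(-3) + 4·(-2) + (-1)·(-2); 4·(-3) + 1·(-2) + 6·(-2)) = (-14, -6, -26)
w2 = Bw1 = (6·(-14) + (-2)·(-6) + 0·(-26); 0·(-14) + 4·(-6) + (-1)·(-26); 4·(-14) + 1·(-6) + 6·(-26)) = (-72, 2, -218)
Bw2 = (-436, 226, -1594)
w2·Bw2 = 379336; w2·w2 = 52712; μ ≈ 379336/52712 = 7.196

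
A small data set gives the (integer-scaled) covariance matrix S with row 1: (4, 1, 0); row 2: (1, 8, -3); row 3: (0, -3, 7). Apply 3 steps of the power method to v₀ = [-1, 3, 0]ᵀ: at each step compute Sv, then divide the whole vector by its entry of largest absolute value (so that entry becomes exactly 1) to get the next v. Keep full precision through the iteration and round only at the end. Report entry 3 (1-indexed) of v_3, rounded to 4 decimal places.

Sv0 = (-1.00000, 23.00000, -9.00000); divide by 23.00000 → v1 = (-0.04348, 1.00000, -0.39130)
Sv1 = (0.82609, 9.13043, -5.73913); divide by 9.13043 → v2 = (0.09048, 1.00000, -0.62857)
Sv2 = (1.36190, 9.97619, -7.40000); divide by 9.97619 → v3 = (0.13652, 1.00000, -0.74177)
Requested entry of v3: -1554/2095 = -0.7418

-0.7418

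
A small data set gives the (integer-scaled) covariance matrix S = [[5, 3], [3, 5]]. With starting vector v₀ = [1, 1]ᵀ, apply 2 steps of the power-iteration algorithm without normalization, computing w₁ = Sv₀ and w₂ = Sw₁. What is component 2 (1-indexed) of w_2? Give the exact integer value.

64

w1 = Sv₀ = (5·1 + 3·1; 3·1 + 5·1) = (8, 8)
w2 = Sw1 = (5·8 + 3·8; 3·8 + 5·8) = (64, 64)
The requested component of w2 is 64.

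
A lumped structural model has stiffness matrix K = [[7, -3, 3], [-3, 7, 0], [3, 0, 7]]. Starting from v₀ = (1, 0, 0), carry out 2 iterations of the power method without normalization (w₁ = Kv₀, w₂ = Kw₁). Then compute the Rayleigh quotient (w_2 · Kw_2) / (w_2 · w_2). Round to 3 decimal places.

λ ≈ 11.212

w1 = Kv₀ = (7·1 + (-3)·0 + 3·0; (-3)·1 + 7·0 + 0·0; 3·1 + 0·0 + 7·0) = (7, -3, 3)
w2 = Kw1 = (7·7 + (-3)·(-3) + 3·3; (-3)·7 + 7·(-3) + 0·3; 3·7 + 0·(-3) + 7·3) = (67, -42, 42)
Kw2 = (721, -495, 495)
w2·Kw2 = 67·721 + (-42)·(-495) + 42·495 = 89887; w2·w2 = 67·67 + (-42)·(-42) + 42·42 = 8017
λ ≈ 89887/8017 = 11.212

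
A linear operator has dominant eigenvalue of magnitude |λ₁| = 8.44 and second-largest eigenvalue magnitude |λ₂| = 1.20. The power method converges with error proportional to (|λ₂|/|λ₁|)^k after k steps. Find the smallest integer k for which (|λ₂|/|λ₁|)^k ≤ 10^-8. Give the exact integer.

10

|λ₂/λ₁| = 1.20/8.44 = 0.14218
Need k ≥ ln(10^-8) / ln(0.14218) = -18.4207 / -1.9507 ≈ 9.443
Smallest integer k satisfying the bound: 10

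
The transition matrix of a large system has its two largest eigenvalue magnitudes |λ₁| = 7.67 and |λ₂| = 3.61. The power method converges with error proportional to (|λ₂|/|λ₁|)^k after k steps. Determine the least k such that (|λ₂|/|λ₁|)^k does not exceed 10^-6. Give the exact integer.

19

|λ₂/λ₁| = 3.61/7.67 = 0.47066
Need k ≥ ln(10^-6) / ln(0.47066) = -13.8155 / -0.7536 ≈ 18.332
Smallest integer k satisfying the bound: 19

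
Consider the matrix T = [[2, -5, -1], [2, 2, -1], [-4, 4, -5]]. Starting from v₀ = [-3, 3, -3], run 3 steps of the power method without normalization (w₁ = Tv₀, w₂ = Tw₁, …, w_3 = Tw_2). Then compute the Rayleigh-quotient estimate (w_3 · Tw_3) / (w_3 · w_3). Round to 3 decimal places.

-5.520

w1 = Tv₀ = (2·(-3) + (-5)·3 + (-1)·(-3); 2·(-3) + 2·3 + (-1)·(-3); (-4)·(-3) + 4·3 + (-5)·(-3)) = (-18, 3, 39)
w2 = Tw1 = (2·(-18) + (-5)·3 + (-1)·39; 2·(-18) + 2·3 + (-1)·39; (-4)·(-18) + 4·3 + (-5)·39) = (-90, -69, -111)
w3 = Tw2 = (276, -207, 639)
Tw3 = (948, -501, -5127)
w3·Tw3 = 276·948 + (-207)·(-501) + 639·(-5127) = -2910798; w3·w3 = 276·276 + (-207)·(-207) + 639·639 = 527346
λ ≈ -2910798/527346 = -5.520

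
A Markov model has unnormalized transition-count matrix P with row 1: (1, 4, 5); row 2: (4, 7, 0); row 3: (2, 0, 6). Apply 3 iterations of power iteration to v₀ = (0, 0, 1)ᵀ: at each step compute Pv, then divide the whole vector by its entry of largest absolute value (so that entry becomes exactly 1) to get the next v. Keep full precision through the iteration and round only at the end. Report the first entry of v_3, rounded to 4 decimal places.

0.9971

Pv0 = (5.00000, 0.00000, 6.00000); divide by 6.00000 → v1 = (0.83333, 0.00000, 1.00000)
Pv1 = (5.83333, 3.33333, 7.66667); divide by 7.66667 → v2 = (0.76087, 0.43478, 1.00000)
Pv2 = (7.50000, 6.08696, 7.52174); divide by 7.52174 → v3 = (0.99711, 0.80925, 1.00000)
Requested entry of v3: 345/346 = 0.9971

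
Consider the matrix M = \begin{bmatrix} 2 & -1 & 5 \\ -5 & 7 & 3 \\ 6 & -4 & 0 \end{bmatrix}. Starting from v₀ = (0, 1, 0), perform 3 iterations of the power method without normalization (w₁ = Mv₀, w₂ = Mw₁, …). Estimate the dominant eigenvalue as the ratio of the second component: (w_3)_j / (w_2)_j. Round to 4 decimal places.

w1 = Mv₀ = (2·0 + (-1)·1 + 5·0; (-5)·0 + 7·1 + 3·0; 6·0 + (-4)·1 + 0·0) = (-1, 7, -4)
w2 = Mw1 = (2·(-1) + (-1)·7 + 5·(-4); (-5)·(-1) + 7·7 + 3·(-4); 6·(-1) + (-4)·7 + 0·(-4)) = (-29, 42, -34)
w3 = Mw2 = (-270, 337, -342)
Ratio at component: 337 / 42 = 8.0238

8.0238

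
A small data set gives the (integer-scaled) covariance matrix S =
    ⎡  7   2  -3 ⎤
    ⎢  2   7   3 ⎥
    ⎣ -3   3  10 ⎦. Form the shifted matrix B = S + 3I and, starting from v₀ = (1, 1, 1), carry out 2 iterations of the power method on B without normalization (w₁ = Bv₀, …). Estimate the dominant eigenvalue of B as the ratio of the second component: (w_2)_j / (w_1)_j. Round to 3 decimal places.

13.800

B = S + 3I has rows (10, 2, -3); (2, 10, 3); (-3, 3, 13)
w1 = Bv₀ = (10·1 + 2·1 + (-3)·1; 2·1 + 10·1 + 3·1; (-3)·1 + 3·1 + 13·1) = (9, 15, 13)
w2 = Bw1 = (10·9 + 2·15 + (-3)·13; 2·9 + 10·15 + 3·13; (-3)·9 + 3·15 + 13·13) = (81, 207, 187)
Ratio: 207/15 = 13.800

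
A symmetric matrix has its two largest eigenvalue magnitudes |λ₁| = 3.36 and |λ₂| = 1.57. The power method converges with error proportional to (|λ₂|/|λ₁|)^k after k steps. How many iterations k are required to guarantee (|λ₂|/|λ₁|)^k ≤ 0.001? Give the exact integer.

10

|λ₂/λ₁| = 1.57/3.36 = 0.46726
Need k ≥ ln(0.001) / ln(0.46726) = -6.9078 / -0.7609 ≈ 9.079
Smallest integer k satisfying the bound: 10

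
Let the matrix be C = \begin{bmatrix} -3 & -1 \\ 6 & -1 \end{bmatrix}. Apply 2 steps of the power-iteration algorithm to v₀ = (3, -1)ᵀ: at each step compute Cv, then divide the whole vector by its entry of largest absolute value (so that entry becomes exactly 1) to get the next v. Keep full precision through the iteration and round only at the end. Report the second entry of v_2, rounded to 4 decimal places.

Cv0 = (-8.00000, 19.00000); divide by 19.00000 → v1 = (-0.42105, 1.00000)
Cv1 = (0.26316, -3.52632); divide by -3.52632 → v2 = (-0.07463, 1.00000)
Requested entry of v2: -67/-67 = 1.0000

1.0000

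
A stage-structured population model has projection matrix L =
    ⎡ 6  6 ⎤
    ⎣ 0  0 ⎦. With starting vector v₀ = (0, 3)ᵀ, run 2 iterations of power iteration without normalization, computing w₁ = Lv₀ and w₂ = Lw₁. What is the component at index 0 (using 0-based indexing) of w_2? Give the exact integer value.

108

w1 = Lv₀ = (18, 0)
w2 = Lw1 = (108, 0)
The requested component of w2 is 108.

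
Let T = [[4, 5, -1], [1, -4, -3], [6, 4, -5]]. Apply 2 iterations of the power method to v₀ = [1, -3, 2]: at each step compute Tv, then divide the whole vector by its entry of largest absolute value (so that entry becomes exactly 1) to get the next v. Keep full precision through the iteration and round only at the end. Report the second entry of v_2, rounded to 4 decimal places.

Tv0 = (-13.00000, 7.00000, -16.00000); divide by -16.00000 → v1 = (0.81250, -0.43750, 1.00000)
Tv1 = (0.06250, -0.43750, -1.87500); divide by -1.87500 → v2 = (-0.03333, 0.23333, 1.00000)
Requested entry of v2: 7/30 = 0.2333

0.2333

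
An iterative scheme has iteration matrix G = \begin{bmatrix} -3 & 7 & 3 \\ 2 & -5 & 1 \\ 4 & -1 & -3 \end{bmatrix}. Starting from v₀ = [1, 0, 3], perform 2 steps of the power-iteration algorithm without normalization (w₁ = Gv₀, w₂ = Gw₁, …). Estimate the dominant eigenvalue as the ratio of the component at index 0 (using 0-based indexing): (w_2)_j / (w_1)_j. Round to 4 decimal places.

λ ≈ 0.3333

w1 = Gv₀ = ((-3)·1 + 7·0 + 3·3; 2·1 + (-5)·0 + 1·3; 4·1 + (-1)·0 + (-3)·3) = (6, 5, -5)
w2 = Gw1 = ((-3)·6 + 7·5 + 3·(-5); 2·6 + (-5)·5 + 1·(-5); 4·6 + (-1)·5 + (-3)·(-5)) = (2, -18, 34)
Ratio at component: 2 / 6 = 0.3333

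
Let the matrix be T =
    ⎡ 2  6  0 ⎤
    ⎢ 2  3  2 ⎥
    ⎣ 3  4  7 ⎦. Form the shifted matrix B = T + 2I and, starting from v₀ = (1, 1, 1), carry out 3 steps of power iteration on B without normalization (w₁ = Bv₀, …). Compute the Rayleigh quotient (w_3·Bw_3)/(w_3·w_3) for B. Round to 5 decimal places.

11.67196

B = T + 2I has rows (4, 6, 0); (2, 5, 2); (3, 4, 9)
w1 = Bv₀ = (10, 9, 16)
w2 = Bw1 = (94, 97, 210)
w3 = Bw2 = (958, 1093, 2560)
Bw3 = (10390, 12501, 30286)
w3·Bw3 = 101149373; w3·w3 = 8666013; μ ≈ 101149373/8666013 = 11.67196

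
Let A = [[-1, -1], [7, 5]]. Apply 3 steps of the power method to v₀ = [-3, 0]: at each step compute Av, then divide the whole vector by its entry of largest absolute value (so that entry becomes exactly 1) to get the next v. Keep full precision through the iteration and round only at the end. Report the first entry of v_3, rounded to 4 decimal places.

Av0 = (3.00000, -21.00000); divide by -21.00000 → v1 = (-0.14286, 1.00000)
Av1 = (-0.85714, 4.00000); divide by 4.00000 → v2 = (-0.21429, 1.00000)
Av2 = (-0.78571, 3.50000); divide by 3.50000 → v3 = (-0.22449, 1.00000)
Requested entry of v3: 66/-294 = -0.2245

-0.2245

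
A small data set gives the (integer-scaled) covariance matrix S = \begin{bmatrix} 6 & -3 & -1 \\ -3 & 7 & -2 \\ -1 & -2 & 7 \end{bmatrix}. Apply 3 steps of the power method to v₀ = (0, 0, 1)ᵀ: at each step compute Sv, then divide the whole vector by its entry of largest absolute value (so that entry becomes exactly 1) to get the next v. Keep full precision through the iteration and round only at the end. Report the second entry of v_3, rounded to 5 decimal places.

-0.60230

Sv0 = (-1.000000, -2.000000, 7.000000); divide by 7.000000 → v1 = (-0.142857, -0.285714, 1.000000)
Sv1 = (-1.000000, -3.571429, 7.714286); divide by 7.714286 → v2 = (-0.129630, -0.462963, 1.000000)
Sv2 = (-0.388889, -4.851852, 8.055556); divide by 8.055556 → v3 = (-0.048276, -0.602299, 1.000000)
Requested entry of v3: -262/435 = -0.60230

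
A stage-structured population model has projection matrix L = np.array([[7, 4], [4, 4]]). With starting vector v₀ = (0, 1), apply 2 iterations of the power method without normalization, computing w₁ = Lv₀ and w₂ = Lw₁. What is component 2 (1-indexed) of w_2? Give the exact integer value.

w1 = Lv₀ = (4, 4)
w2 = Lw1 = (44, 32)
The requested component of w2 is 32.

32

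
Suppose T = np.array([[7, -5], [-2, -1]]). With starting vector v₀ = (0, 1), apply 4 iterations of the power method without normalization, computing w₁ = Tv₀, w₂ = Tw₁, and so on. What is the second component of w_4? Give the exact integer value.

481

w1 = Tv₀ = (-5, -1)
w2 = Tw1 = (-30, 11)
w3 = Tw2 = (-265, 49)
w4 = Tw3 = (-2100, 481)
The requested component of w4 is 481.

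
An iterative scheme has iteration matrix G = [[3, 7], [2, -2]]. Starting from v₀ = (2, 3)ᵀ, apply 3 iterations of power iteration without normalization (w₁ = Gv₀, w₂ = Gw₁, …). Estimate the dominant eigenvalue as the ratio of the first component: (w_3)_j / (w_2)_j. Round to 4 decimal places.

w1 = Gv₀ = (3·2 + 7·3; 2·2 + (-2)·3) = (27, -2)
w2 = Gw1 = (3·27 + 7·(-2); 2·27 + (-2)·(-2)) = (67, 58)
w3 = Gw2 = (607, 18)
Ratio at component: 607 / 67 = 9.0597

λ ≈ 9.0597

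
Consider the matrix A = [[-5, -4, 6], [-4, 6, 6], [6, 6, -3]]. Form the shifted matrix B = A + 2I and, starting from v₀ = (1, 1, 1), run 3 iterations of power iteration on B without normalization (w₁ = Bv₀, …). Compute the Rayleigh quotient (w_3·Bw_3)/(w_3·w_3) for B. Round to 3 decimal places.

μ ≈ 9.414

B = A + 2I has rows (-3, -4, 6); (-4, 8, 6); (6, 6, -1)
w1 = Bv₀ = (-1, 10, 11)
w2 = Bw1 = (29, 150, 43)
w3 = Bw2 = (-429, 1342, 1031)
Bw3 = (2105, 18638, 4447)
w3·Bw3 = 28694008; w3·w3 = 3047966; μ ≈ 28694008/3047966 = 9.414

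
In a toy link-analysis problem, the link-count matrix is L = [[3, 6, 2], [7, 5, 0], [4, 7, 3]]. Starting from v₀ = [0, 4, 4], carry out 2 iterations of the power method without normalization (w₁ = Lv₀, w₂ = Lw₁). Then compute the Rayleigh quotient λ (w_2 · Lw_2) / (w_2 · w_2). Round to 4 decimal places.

w1 = Lv₀ = (32, 20, 40)
w2 = Lw1 = (296, 324, 388)
Lw2 = (3608, 3692, 4616)
w2·Lw2 = 296·3608 + 324·3692 + 388·4616 = 4055184; w2·w2 = 296·296 + 324·324 + 388·388 = 343136
λ ≈ 4055184/343136 = 11.8180

11.8180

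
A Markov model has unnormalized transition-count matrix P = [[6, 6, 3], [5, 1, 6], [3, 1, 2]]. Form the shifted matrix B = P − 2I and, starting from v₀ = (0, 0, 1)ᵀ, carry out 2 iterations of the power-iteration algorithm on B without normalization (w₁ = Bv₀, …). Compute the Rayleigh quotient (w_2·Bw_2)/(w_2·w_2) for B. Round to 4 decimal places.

μ ≈ 7.3379

B = P − 2I has rows (4, 6, 3); (5, -1, 6); (3, 1, 0)
w1 = Bv₀ = (4·0 + 6·0 + 3·1; 5·0 + (-1)·0 + 6·1; 3·0 + 1·0 + 0·1) = (3, 6, 0)
w2 = Bw1 = (4·3 + 6·6 + 3·0; 5·3 + (-1)·6 + 6·0; 3·3 + 1·6 + 0·0) = (48, 9, 15)
Bw2 = (291, 321, 153)
w2·Bw2 = 19152; w2·w2 = 2610; μ ≈ 19152/2610 = 7.3379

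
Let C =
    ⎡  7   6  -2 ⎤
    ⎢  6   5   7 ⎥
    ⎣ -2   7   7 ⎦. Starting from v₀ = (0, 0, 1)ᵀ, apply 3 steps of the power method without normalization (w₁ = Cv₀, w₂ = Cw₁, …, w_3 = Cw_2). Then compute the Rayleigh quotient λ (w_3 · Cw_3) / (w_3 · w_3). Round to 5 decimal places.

λ ≈ 13.84120

w1 = Cv₀ = (7·0 + 6·0 + (-2)·1; 6·0 + 5·0 + 7·1; (-2)·0 + 7·0 + 7·1) = (-2, 7, 7)
w2 = Cw1 = (7·(-2) + 6·7 + (-2)·7; 6·(-2) + 5·7 + 7·7; (-2)·(-2) + 7·7 + 7·7) = (14, 72, 102)
w3 = Cw2 = (326, 1158, 1190)
Cw3 = (6850, 16076, 15784)
w3·Cw3 = 326·6850 + 1158·16076 + 1190·15784 = 39632068; w3·w3 = 326·326 + 1158·1158 + 1190·1190 = 2863340
λ ≈ 39632068/2863340 = 13.84120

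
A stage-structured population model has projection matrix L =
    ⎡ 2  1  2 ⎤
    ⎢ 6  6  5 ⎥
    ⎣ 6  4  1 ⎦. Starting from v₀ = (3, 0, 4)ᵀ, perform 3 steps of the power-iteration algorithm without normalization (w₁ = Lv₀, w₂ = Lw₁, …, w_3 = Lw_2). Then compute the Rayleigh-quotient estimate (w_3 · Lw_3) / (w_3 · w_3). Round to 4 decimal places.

10.4745

w1 = Lv₀ = (14, 38, 22)
w2 = Lw1 = (110, 422, 258)
w3 = Lw2 = (1158, 4482, 2606)
Lw3 = (12010, 46870, 27482)
w3·Lw3 = 1158·12010 + 4482·46870 + 2606·27482 = 295597012; w3·w3 = 1158·1158 + 4482·4482 + 2606·2606 = 28220524
λ ≈ 295597012/28220524 = 10.4745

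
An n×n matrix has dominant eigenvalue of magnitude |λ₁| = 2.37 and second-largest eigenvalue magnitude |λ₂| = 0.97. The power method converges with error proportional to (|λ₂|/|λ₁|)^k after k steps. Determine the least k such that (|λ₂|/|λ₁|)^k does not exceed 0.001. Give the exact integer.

|λ₂/λ₁| = 0.97/2.37 = 0.40928
Need k ≥ ln(0.001) / ln(0.40928) = -6.9078 / -0.8933 ≈ 7.732
Smallest integer k satisfying the bound: 8

8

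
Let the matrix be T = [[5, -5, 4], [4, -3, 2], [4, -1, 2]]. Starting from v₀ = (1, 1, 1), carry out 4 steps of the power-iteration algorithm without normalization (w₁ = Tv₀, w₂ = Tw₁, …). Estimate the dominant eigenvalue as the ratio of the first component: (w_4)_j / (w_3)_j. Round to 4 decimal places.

5.3106

w1 = Tv₀ = (4, 3, 5)
w2 = Tw1 = (25, 17, 23)
w3 = Tw2 = (132, 95, 129)
w4 = Tw3 = (701, 501, 691)
Ratio at component: 701 / 132 = 5.3106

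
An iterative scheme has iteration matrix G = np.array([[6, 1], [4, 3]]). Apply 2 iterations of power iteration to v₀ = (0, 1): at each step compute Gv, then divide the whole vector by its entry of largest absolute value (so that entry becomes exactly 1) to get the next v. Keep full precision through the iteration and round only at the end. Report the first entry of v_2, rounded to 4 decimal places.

Gv0 = (1.00000, 3.00000); divide by 3.00000 → v1 = (0.33333, 1.00000)
Gv1 = (3.00000, 4.33333); divide by 4.33333 → v2 = (0.69231, 1.00000)
Requested entry of v2: 9/13 = 0.6923

0.6923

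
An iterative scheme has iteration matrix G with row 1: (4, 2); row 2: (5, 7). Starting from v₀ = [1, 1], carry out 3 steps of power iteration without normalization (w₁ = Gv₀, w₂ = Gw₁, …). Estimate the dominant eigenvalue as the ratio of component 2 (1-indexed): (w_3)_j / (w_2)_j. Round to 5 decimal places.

w1 = Gv₀ = (4·1 + 2·1; 5·1 + 7·1) = (6, 12)
w2 = Gw1 = (4·6 + 2·12; 5·6 + 7·12) = (48, 114)
w3 = Gw2 = (420, 1038)
Ratio at component: 1038 / 114 = 9.10526

9.10526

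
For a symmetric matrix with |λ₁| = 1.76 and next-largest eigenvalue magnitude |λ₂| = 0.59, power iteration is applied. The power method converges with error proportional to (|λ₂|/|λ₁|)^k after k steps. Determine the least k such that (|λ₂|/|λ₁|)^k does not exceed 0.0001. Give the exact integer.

9

|λ₂/λ₁| = 0.59/1.76 = 0.33523
Need k ≥ ln(0.0001) / ln(0.33523) = -9.2103 / -1.0929 ≈ 8.427
Smallest integer k satisfying the bound: 9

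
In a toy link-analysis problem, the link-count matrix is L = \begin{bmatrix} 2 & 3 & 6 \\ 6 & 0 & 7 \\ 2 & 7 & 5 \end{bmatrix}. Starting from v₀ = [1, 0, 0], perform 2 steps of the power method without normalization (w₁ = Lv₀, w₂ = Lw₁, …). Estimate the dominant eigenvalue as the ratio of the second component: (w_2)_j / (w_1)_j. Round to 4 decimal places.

w1 = Lv₀ = (2·1 + 3·0 + 6·0; 6·1 + 0·0 + 7·0; 2·1 + 7·0 + 5·0) = (2, 6, 2)
w2 = Lw1 = (2·2 + 3·6 + 6·2; 6·2 + 0·6 + 7·2; 2·2 + 7·6 + 5·2) = (34, 26, 56)
Ratio at component: 26 / 6 = 4.3333

4.3333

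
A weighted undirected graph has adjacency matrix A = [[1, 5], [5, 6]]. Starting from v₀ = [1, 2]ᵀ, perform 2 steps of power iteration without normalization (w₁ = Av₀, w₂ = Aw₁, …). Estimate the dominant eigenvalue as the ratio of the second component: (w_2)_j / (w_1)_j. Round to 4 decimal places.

λ ≈ 9.2353

w1 = Av₀ = (11, 17)
w2 = Aw1 = (96, 157)
Ratio at component: 157 / 17 = 9.2353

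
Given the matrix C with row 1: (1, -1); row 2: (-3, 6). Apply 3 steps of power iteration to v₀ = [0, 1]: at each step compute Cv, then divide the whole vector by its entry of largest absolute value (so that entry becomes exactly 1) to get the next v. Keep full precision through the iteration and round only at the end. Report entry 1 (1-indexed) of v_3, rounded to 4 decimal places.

Cv0 = (-1.00000, 6.00000); divide by 6.00000 → v1 = (-0.16667, 1.00000)
Cv1 = (-1.16667, 6.50000); divide by 6.50000 → v2 = (-0.17949, 1.00000)
Cv2 = (-1.17949, 6.53846); divide by 6.53846 → v3 = (-0.18039, 1.00000)
Requested entry of v3: -46/255 = -0.1804

-0.1804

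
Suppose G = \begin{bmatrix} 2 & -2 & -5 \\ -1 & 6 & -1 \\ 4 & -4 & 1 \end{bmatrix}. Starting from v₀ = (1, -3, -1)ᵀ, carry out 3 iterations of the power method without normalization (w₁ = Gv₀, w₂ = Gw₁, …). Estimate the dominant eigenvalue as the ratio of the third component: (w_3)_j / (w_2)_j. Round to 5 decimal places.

λ ≈ 4.53957

w1 = Gv₀ = (13, -18, 15)
w2 = Gw1 = (-13, -136, 139)
w3 = Gw2 = (-449, -942, 631)
Ratio at component: 631 / 139 = 4.53957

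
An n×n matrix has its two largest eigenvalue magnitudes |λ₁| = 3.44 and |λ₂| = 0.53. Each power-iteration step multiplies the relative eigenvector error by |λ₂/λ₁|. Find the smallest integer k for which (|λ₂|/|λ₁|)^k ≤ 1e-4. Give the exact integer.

5

|λ₂/λ₁| = 0.53/3.44 = 0.15407
Need k ≥ ln(1e-4) / ln(0.15407) = -9.2103 / -1.8703 ≈ 4.924
Smallest integer k satisfying the bound: 5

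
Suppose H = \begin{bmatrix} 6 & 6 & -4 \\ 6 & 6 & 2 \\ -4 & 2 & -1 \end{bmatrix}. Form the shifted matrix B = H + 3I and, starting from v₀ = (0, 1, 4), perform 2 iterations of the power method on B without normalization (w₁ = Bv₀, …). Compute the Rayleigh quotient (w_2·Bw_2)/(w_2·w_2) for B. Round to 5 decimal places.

7.37974

B = H + 3I has rows (9, 6, -4); (6, 9, 2); (-4, 2, 2)
w1 = Bv₀ = (9·0 + 6·1 + (-4)·4; 6·0 + 9·1 + 2·4; (-4)·0 + 2·1 + 2·4) = (-10, 17, 10)
w2 = Bw1 = (9·(-10) + 6·17 + (-4)·10; 6·(-10) + 9·17 + 2·10; (-4)·(-10) + 2·17 + 2·10) = (-28, 113, 94)
Bw2 = (50, 1037, 526)
w2·Bw2 = 165225; w2·w2 = 22389; μ ≈ 165225/22389 = 7.37974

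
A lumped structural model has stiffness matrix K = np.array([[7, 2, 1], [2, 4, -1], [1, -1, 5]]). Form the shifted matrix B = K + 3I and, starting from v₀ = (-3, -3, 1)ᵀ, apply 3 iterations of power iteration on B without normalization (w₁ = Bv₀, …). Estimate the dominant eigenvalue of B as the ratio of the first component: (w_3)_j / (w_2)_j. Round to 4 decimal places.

11.2337

B = K + 3I has rows (10, 2, 1); (2, 7, -1); (1, -1, 8)
w1 = Bv₀ = (-35, -28, 8)
w2 = Bw1 = (-398, -274, 57)
w3 = Bw2 = (-4471, -2771, 332)
Ratio: -4471/-398 = 11.2337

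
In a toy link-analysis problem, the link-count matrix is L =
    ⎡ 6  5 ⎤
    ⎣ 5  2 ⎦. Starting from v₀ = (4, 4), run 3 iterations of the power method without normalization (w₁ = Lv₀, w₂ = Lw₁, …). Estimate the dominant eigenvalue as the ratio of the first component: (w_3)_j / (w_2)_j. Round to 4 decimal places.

λ ≈ 9.4158

w1 = Lv₀ = (6·4 + 5·4; 5·4 + 2·4) = (44, 28)
w2 = Lw1 = (6·44 + 5·28; 5·44 + 2·28) = (404, 276)
w3 = Lw2 = (3804, 2572)
Ratio at component: 3804 / 404 = 9.4158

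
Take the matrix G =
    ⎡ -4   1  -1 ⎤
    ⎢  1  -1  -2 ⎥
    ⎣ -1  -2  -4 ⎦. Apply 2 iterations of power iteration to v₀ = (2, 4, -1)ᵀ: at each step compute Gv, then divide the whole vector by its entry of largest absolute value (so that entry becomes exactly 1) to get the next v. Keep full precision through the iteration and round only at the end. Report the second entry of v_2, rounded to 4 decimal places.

Gv0 = (-3.00000, 0.00000, -6.00000); divide by -6.00000 → v1 = (0.50000, 0.00000, 1.00000)
Gv1 = (-3.00000, -1.50000, -4.50000); divide by -4.50000 → v2 = (0.66667, 0.33333, 1.00000)
Requested entry of v2: 9/27 = 0.3333

0.3333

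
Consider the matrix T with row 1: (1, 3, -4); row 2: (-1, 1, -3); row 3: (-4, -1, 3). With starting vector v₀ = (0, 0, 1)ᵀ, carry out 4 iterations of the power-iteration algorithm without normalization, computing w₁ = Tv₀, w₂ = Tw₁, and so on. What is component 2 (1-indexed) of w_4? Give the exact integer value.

w1 = Tv₀ = (-4, -3, 3)
w2 = Tw1 = (-25, -8, 28)
w3 = Tw2 = (-161, -67, 192)
w4 = Tw3 = (-1130, -482, 1287)
The requested component of w4 is -482.

-482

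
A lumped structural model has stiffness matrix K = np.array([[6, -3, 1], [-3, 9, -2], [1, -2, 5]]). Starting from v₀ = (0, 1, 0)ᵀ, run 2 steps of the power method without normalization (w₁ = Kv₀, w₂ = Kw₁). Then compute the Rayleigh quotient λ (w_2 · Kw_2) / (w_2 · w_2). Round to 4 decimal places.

w1 = Kv₀ = (6·0 + (-3)·1 + 1·0; (-3)·0 + 9·1 + (-2)·0; 1·0 + (-2)·1 + 5·0) = (-3, 9, -2)
w2 = Kw1 = (6·(-3) + (-3)·9 + 1·(-2); (-3)·(-3) + 9·9 + (-2)·(-2); 1·(-3) + (-2)·9 + 5·(-2)) = (-47, 94, -31)
Kw2 = (-595, 1049, -390)
w2·Kw2 = (-47)·(-595) + 94·1049 + (-31)·(-390) = 138661; w2·w2 = (-47)·(-47) + 94·94 + (-31)·(-31) = 12006
λ ≈ 138661/12006 = 11.5493

λ ≈ 11.5493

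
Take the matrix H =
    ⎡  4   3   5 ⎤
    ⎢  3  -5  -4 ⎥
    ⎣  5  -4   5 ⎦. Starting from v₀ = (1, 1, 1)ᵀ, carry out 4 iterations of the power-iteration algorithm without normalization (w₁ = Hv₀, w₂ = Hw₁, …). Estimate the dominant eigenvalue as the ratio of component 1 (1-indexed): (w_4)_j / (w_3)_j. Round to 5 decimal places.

w1 = Hv₀ = (4·1 + 3·1 + 5·1; 3·1 + (-5)·1 + (-4)·1; 5·1 + (-4)·1 + 5·1) = (12, -6, 6)
w2 = Hw1 = (4·12 + 3·(-6) + 5·6; 3·12 + (-5)·(-6) + (-4)·6; 5·12 + (-4)·(-6) + 5·6) = (60, 42, 114)
w3 = Hw2 = (936, -486, 702)
w4 = Hw3 = (5796, 2430, 10134)
Ratio at component: 5796 / 936 = 6.19231

λ ≈ 6.19231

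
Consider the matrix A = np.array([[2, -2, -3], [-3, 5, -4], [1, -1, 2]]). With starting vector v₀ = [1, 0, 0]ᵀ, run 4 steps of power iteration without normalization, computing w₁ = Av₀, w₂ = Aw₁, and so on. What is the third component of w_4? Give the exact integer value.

309

w1 = Av₀ = (2·1 + (-2)·0 + (-3)·0; (-3)·1 + 5·0 + (-4)·0; 1·1 + (-1)·0 + 2·0) = (2, -3, 1)
w2 = Aw1 = (2·2 + (-2)·(-3) + (-3)·1; (-3)·2 + 5·(-3) + (-4)·1; 1·2 + (-1)·(-3) + 2·1) = (7, -25, 7)
w3 = Aw2 = (43, -174, 46)
w4 = Aw3 = (296, -1183, 309)
The requested component of w4 is 309.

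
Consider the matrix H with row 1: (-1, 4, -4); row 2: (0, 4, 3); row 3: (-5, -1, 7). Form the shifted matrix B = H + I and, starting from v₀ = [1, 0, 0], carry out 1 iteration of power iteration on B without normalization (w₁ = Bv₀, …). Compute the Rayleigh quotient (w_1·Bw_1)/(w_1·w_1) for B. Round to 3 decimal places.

B = H + I has rows (0, 4, -4); (0, 5, 3); (-5, -1, 8)
w1 = Bv₀ = (0·1 + 4·0 + (-4)·0; 0·1 + 5·0 + 3·0; (-5)·1 + (-1)·0 + 8·0) = (0, 0, -5)
Bw1 = (20, -15, -40)
w1·Bw1 = 200; w1·w1 = 25; μ ≈ 200/25 = 8.000

8.000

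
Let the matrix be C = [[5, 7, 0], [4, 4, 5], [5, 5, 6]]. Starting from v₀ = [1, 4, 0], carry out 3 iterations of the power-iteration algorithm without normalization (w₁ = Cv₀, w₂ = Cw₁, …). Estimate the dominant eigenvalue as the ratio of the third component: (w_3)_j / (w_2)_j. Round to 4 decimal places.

w1 = Cv₀ = (33, 20, 25)
w2 = Cw1 = (305, 337, 415)
w3 = Cw2 = (3884, 4643, 5700)
Ratio at component: 5700 / 415 = 13.7349

13.7349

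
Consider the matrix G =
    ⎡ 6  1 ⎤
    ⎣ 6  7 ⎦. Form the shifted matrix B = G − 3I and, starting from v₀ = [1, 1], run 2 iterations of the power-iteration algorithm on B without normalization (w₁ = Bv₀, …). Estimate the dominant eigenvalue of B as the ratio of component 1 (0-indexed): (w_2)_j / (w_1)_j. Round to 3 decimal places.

μ ≈ 6.400

B = G − 3I has rows (3, 1); (6, 4)
w1 = Bv₀ = (4, 10)
w2 = Bw1 = (22, 64)
Ratio: 64/10 = 6.400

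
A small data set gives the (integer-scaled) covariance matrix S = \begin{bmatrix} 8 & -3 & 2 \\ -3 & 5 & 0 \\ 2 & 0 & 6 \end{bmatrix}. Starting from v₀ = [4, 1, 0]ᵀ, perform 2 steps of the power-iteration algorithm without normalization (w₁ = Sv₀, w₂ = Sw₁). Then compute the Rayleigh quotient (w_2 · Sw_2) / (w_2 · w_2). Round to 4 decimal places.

10.4760

w1 = Sv₀ = (8·4 + (-3)·1 + 2·0; (-3)·4 + 5·1 + 0·0; 2·4 + 0·1 + 6·0) = (29, -7, 8)
w2 = Sw1 = (8·29 + (-3)·(-7) + 2·8; (-3)·29 + 5·(-7) + 0·8; 2·29 + 0·(-7) + 6·8) = (269, -122, 106)
Sw2 = (2730, -1417, 1174)
w2·Sw2 = 269·2730 + (-122)·(-1417) + 106·1174 = 1031688; w2·w2 = 269·269 + (-122)·(-122) + 106·106 = 98481
λ ≈ 1031688/98481 = 10.4760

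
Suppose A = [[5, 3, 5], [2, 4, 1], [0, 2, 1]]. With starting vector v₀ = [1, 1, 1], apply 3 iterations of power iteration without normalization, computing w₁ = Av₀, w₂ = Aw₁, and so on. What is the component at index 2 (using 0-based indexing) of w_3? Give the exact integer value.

131

w1 = Av₀ = (13, 7, 3)
w2 = Aw1 = (101, 57, 17)
w3 = Aw2 = (761, 447, 131)
The requested component of w3 is 131.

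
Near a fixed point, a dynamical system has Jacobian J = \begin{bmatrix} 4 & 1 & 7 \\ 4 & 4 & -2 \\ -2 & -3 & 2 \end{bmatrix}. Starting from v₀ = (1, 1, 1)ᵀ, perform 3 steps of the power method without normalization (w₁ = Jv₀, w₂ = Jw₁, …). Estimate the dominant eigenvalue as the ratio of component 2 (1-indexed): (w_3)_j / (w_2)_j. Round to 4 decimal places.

λ ≈ 6.9231

w1 = Jv₀ = (4·1 + 1·1 + 7·1; 4·1 + 4·1 + (-2)·1; (-2)·1 + (-3)·1 + 2·1) = (12, 6, -3)
w2 = Jw1 = (4·12 + 1·6 + 7·(-3); 4·12 + 4·6 + (-2)·(-3); (-2)·12 + (-3)·6 + 2·(-3)) = (33, 78, -48)
w3 = Jw2 = (-126, 540, -396)
Ratio at component: 540 / 78 = 6.9231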